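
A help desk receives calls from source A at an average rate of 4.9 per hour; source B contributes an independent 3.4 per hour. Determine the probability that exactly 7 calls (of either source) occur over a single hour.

0.1338

Independent Poisson processes superpose: combined rate λ = 4.9 + 3.4 = 8.3 per hour.
So μ = 8.3.
P(N = 7) = e^(−8.3) · 8.3^7/7! ≈ 0.1338.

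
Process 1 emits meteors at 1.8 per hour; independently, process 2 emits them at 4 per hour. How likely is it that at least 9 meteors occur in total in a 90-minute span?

0.5042

Independent Poisson processes superpose: combined rate λ = 1.8 + 4 = 5.8 per hour.
Over the interval, μ = 5.8 × 1.5 = 8.7 (a 90-minute span = 1.5 hours).
P(N ≥ 9) = 1 − P(N ≤ 8) ≈ 0.5042.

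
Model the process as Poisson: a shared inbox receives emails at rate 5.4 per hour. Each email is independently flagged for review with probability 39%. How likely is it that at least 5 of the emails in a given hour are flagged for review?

Thinning: the emails that are flagged for review themselves form a Poisson process with rate 0.39 × 5.4 = 2.106 per hour.
So μ = 2.106.
P(N ≥ 5) = 1 − P(N ≤ 4) ≈ 0.0627.

0.0627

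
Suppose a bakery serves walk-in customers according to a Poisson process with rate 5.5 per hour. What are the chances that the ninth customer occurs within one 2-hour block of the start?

0.7680

Over the interval, μ = 5.5 × 2 = 11 (a 2-hour block = 2 hours).
The ninth arrival falls in the interval iff at least 9 events occur there: P(S_9 ≤ t) = P(N ≥ 9) = 1 − P(N ≤ 8) ≈ 0.7680.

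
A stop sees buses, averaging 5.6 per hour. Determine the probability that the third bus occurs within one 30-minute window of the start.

0.5305

Over the interval, μ = 5.6 × 0.5 = 2.8 (a 30-minute window = 0.5 hours).
The third arrival falls in the interval iff at least 3 events occur there: P(S_3 ≤ t) = P(N ≥ 3) = 1 − P(N ≤ 2) ≈ 0.5305.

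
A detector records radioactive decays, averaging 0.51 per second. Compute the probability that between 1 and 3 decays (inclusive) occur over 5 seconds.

Over the interval, μ = 0.51 × 5 = 2.55 (5 seconds).
P(1 ≤ N ≤ 3) = Σ_{j=1}^{3} e^(−2.55) · 2.55^j/j! ≈ 0.6688.

0.6688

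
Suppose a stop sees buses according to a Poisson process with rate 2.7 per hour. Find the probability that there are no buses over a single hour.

0.0672

With mean μ = 2.7 per hour,
P(N = 0) = e^(−μ) μ^0/0! = e^(−2.7) · 2.7^0/1 ≈ 0.0672.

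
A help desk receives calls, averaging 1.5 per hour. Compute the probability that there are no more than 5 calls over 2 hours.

Over the interval, μ = 1.5 × 2 = 3 (2 hours).
P(N ≤ 5) = Σ_{j=0}^{5} e^(−μ) μ^j/j! ≈ 0.9161.

0.9161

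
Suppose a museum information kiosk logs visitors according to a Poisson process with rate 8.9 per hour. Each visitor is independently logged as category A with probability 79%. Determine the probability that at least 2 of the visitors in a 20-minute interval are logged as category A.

Thinning: the visitors that are logged as category A themselves form a Poisson process with rate 0.79 × 8.9 = 7.031 per hour.
Over the interval, μ = 7.031 × 1/3 ≈ 2.34367 (a 20-minute interval = 1/3 hours).
P(N ≥ 2) = 1 − P(N ≤ 1) ≈ 0.6791.

0.6791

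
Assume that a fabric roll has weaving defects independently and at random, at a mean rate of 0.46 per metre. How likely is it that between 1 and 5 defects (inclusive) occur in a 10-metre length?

0.6757

Over the interval, μ = 0.46 × 10 = 4.6 (a 10-metre length = 10 metres).
P(1 ≤ N ≤ 5) = Σ_{j=1}^{5} e^(−4.6) · 4.6^j/j! ≈ 0.6757.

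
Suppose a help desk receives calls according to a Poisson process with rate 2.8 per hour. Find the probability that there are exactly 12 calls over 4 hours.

0.1112

Over the interval, μ = 2.8 × 4 = 11.2 (4 hours).
P(N = 12) = e^(−μ) μ^12/12! = e^(−11.2) · 11.2^12/479001600 ≈ 0.1112.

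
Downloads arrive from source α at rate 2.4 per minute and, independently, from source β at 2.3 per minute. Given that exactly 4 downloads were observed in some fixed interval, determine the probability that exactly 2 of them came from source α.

Given the total, each event is independently from source α with probability p = λ_α/(λ_α+λ_β) = 2.4/4.7 ≈ 0.5106.
So K ~ Binomial(4, 2.4/4.7): P(K = 2) = C(4,2) · (2.4/4.7)^2 · (2.3/4.7)^2 ≈ 0.3747.

0.3747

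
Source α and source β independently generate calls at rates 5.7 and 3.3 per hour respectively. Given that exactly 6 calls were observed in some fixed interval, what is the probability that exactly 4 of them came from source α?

0.3245

Given the total, each event is independently from source α with probability p = λ_α/(λ_α+λ_β) = 5.7/9 ≈ 0.6333.
So K ~ Binomial(6, 5.7/9): P(K = 4) = C(6,4) · (5.7/9)^4 · (3.3/9)^2 ≈ 0.3245.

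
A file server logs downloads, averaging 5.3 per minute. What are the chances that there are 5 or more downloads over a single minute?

0.6105

With mean μ = 5.3 per minute,
P(N ≥ 5) = 1 − P(N ≤ 4) = 1 − Σ_{j=0}^{4} e^(−μ) μ^j/j! ≈ 0.6105.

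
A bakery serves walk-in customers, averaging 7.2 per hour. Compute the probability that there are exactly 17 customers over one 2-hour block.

Over the interval, μ = 7.2 × 2 = 14.4 (a 2-hour block = 2 hours).
P(N = 17) = e^(−μ) μ^17/17! = e^(−14.4) · 14.4^17/355687428096000 ≈ 0.0771.

0.0771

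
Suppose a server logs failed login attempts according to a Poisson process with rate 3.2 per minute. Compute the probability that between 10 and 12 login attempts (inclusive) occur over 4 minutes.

0.3058

Over the interval, μ = 3.2 × 4 = 12.8 (4 minutes).
P(10 ≤ N ≤ 12) = Σ_{j=10}^{12} e^(−12.8) · 12.8^j/j! ≈ 0.3058.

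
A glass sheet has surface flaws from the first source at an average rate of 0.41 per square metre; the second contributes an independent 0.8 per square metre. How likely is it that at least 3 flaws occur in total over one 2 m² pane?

Independent Poisson processes superpose: combined rate λ = 0.41 + 0.8 = 1.21 per square metre.
Over the interval, μ = 1.21 × 2 = 2.42 (a 2 m² pane = 2 square metres).
P(N ≥ 3) = 1 − P(N ≤ 2) ≈ 0.4355.

0.4355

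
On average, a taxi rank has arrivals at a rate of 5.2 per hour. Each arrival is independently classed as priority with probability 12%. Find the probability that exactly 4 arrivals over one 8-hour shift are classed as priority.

Thinning: the arrivals that are classed as priority themselves form a Poisson process with rate 0.12 × 5.2 = 0.624 per hour.
Over the interval, μ = 0.624 × 8 = 4.992 (an 8-hour shift = 8 hours).
P(N = 4) = e^(−4.992) · 4.992^4/4! ≈ 0.1757.

0.1757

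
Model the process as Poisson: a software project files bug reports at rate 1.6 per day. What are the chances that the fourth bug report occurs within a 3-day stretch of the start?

Over the interval, μ = 1.6 × 3 = 4.8 (a 3-day stretch = 3 days).
The fourth arrival falls in the interval iff at least 4 events occur there: P(S_4 ≤ t) = P(N ≥ 4) = 1 − P(N ≤ 3) ≈ 0.7058.

0.7058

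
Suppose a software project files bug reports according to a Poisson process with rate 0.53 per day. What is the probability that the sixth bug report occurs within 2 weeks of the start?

Over the interval, μ = 0.53 × 14 = 7.42 (2 weeks = 14 days).
The sixth arrival falls in the interval iff at least 6 events occur there: P(S_6 ≤ t) = P(N ≥ 6) = 1 − P(N ≤ 5) ≈ 0.7497.

0.7497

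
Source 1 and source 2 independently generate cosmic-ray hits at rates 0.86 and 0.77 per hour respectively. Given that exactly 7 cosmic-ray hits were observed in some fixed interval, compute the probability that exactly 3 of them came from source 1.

Given the total, each event is independently from source 1 with probability p = λ_1/(λ_1+λ_2) = 0.86/1.63 ≈ 0.5276.
So K ~ Binomial(7, 0.86/1.63): P(K = 3) = C(7,3) · (0.86/1.63)^3 · (0.77/1.63)^4 ≈ 0.2560.

0.2560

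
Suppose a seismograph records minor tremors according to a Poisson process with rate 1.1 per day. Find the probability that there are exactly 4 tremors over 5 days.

Over the interval, μ = 1.1 × 5 = 5.5 (5 days).
P(N = 4) = e^(−μ) μ^4/4! = e^(−5.5) · 5.5^4/24 ≈ 0.1558.

0.1558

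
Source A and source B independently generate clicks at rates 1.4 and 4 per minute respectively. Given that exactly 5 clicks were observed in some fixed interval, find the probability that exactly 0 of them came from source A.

0.2230

Given the total, each event is independently from source A with probability p = λ_A/(λ_A+λ_B) = 1.4/5.4 ≈ 0.2593.
So K ~ Binomial(5, 1.4/5.4): P(K = 0) = C(5,0) · (1.4/5.4)^0 · (4/5.4)^5 ≈ 0.2230.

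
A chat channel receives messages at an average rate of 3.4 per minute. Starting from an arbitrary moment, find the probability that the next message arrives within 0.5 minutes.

Inter-arrival times are exponential with rate λ = 3.4 per minute.
P(T ≤ 0.5) = 1 − e^(−λt) = 1 − e^(−3.4 × 0.5) = 1 − e^(−1.7) ≈ 0.8173.

0.8173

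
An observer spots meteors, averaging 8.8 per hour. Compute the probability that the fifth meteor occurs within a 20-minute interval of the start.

0.1737

Over the interval, μ = 8.8 × 1/3 ≈ 2.93333 (a 20-minute interval = 1/3 hours).
The fifth arrival falls in the interval iff at least 5 events occur there: P(S_5 ≤ t) = P(N ≥ 5) = 1 − P(N ≤ 4) ≈ 0.1737.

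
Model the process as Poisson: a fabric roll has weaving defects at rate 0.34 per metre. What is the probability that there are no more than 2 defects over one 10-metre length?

0.3397

Over the interval, μ = 0.34 × 10 = 3.4 (a 10-metre length = 10 metres).
P(N ≤ 2) = Σ_{j=0}^{2} e^(−μ) μ^j/j! ≈ 0.3397.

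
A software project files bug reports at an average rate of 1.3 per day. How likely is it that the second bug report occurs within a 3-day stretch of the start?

Over the interval, μ = 1.3 × 3 = 3.9 (a 3-day stretch = 3 days).
The second arrival falls in the interval iff at least 2 events occur there: P(S_2 ≤ t) = P(N ≥ 2) = 1 − P(N ≤ 1) ≈ 0.9008.

0.9008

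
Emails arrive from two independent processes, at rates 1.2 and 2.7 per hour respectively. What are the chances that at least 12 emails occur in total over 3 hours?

0.5037

Independent Poisson processes superpose: combined rate λ = 1.2 + 2.7 = 3.9 per hour.
Over the interval, μ = 3.9 × 3 = 11.7 (3 hours).
P(N ≥ 12) = 1 − P(N ≤ 11) ≈ 0.5037.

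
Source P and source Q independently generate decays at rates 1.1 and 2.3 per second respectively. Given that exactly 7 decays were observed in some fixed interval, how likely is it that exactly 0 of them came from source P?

0.0648

Given the total, each event is independently from source P with probability p = λ_P/(λ_P+λ_Q) = 1.1/3.4 ≈ 0.3235.
So K ~ Binomial(7, 1.1/3.4): P(K = 0) = C(7,0) · (1.1/3.4)^0 · (2.3/3.4)^7 ≈ 0.0648.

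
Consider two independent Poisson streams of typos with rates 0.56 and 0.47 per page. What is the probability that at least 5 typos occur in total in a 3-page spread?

Independent Poisson processes superpose: combined rate λ = 0.56 + 0.47 = 1.03 per page.
Over the interval, μ = 1.03 × 3 = 3.09 (a 3-page spread = 3 pages).
P(N ≥ 5) = 1 − P(N ≤ 4) ≈ 0.2001.

0.2001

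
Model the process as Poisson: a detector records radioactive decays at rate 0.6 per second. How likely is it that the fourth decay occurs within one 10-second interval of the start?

Over the interval, μ = 0.6 × 10 = 6 (a 10-second interval = 10 seconds).
The fourth arrival falls in the interval iff at least 4 events occur there: P(S_4 ≤ t) = P(N ≥ 4) = 1 − P(N ≤ 3) ≈ 0.8488.

0.8488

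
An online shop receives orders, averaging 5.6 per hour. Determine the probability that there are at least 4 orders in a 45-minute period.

Over the interval, μ = 5.6 × 0.75 = 4.2 (a 45-minute period = 0.75 hours).
P(N ≥ 4) = 1 − P(N ≤ 3) = 1 − Σ_{j=0}^{3} e^(−μ) μ^j/j! ≈ 0.6046.

0.6046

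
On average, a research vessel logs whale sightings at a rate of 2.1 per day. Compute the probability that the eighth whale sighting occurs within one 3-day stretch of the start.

Over the interval, μ = 2.1 × 3 = 6.3 (a 3-day stretch = 3 days).
The eighth arrival falls in the interval iff at least 8 events occur there: P(S_8 ≤ t) = P(N ≥ 8) = 1 − P(N ≤ 7) ≈ 0.2983.

0.2983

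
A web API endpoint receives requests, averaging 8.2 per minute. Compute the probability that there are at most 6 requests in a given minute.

0.2896

With mean μ = 8.2 per minute,
P(N ≤ 6) = Σ_{j=0}^{6} e^(−μ) μ^j/j! ≈ 0.2896.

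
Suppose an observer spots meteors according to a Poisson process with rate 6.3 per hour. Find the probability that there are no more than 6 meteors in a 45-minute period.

Over the interval, μ = 6.3 × 0.75 = 4.725 (a 45-minute period = 0.75 hours).
P(N ≤ 6) = Σ_{j=0}^{6} e^(−μ) μ^j/j! ≈ 0.8012.

0.8012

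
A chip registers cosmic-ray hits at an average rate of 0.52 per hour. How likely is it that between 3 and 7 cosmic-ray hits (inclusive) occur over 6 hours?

0.5884

Over the interval, μ = 0.52 × 6 = 3.12 (6 hours).
P(3 ≤ N ≤ 7) = Σ_{j=3}^{7} e^(−3.12) · 3.12^j/j! ≈ 0.5884.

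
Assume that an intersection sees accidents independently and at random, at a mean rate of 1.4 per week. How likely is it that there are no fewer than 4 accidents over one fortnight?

Over the interval, μ = 1.4 × 2 = 2.8 (a fortnight = 2 weeks).
P(N ≥ 4) = 1 − P(N ≤ 3) = 1 − Σ_{j=0}^{3} e^(−μ) μ^j/j! ≈ 0.3081.

0.3081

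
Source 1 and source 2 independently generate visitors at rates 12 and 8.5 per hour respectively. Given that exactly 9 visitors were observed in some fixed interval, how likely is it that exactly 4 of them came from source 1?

0.1813

Given the total, each event is independently from source 1 with probability p = λ_1/(λ_1+λ_2) = 12/20.5 ≈ 0.5854.
So K ~ Binomial(9, 12/20.5): P(K = 4) = C(9,4) · (12/20.5)^4 · (8.5/20.5)^5 ≈ 0.1813.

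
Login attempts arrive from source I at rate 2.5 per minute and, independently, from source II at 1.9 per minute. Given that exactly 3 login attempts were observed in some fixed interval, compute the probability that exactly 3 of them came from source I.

0.1834

Given the total, each event is independently from source I with probability p = λ_I/(λ_I+λ_II) = 2.5/4.4 ≈ 0.5682.
So K ~ Binomial(3, 2.5/4.4): P(K = 3) = C(3,3) · (2.5/4.4)^3 · (1.9/4.4)^0 ≈ 0.1834.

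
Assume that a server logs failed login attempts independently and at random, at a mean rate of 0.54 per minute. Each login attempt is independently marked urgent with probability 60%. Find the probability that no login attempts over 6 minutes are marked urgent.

Thinning: the login attempts that are marked urgent themselves form a Poisson process with rate 0.6 × 0.54 = 0.324 per minute.
Over the interval, μ = 0.324 × 6 = 1.944 (6 minutes).
P(N = 0) = e^(−1.944) · 1.944^0/0! ≈ 0.1431.

0.1431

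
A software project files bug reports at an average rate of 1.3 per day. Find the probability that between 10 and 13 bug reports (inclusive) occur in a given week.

0.3468

Over the interval, μ = 1.3 × 7 = 9.1 (a week = 7 days).
P(10 ≤ N ≤ 13) = Σ_{j=10}^{13} e^(−9.1) · 9.1^j/j! ≈ 0.3468.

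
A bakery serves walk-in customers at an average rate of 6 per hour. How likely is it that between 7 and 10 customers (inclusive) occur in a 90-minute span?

Over the interval, μ = 6 × 1.5 = 9 (a 90-minute span = 1.5 hours).
P(7 ≤ N ≤ 10) = Σ_{j=7}^{10} e^(−9) · 9^j/j! ≈ 0.4992.

0.4992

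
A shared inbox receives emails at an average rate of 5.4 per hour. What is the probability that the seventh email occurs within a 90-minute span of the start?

Over the interval, μ = 5.4 × 1.5 = 8.1 (a 90-minute span = 1.5 hours).
The seventh arrival falls in the interval iff at least 7 events occur there: P(S_7 ≤ t) = P(N ≥ 7) = 1 − P(N ≤ 6) ≈ 0.6987.

0.6987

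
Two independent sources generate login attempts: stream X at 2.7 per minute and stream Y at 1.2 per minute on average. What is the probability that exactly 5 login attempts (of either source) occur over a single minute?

0.1522

Independent Poisson processes superpose: combined rate λ = 2.7 + 1.2 = 3.9 per minute.
So μ = 3.9.
P(N = 5) = e^(−3.9) · 3.9^5/5! ≈ 0.1522.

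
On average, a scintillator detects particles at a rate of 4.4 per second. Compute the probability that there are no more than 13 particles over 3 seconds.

Over the interval, μ = 4.4 × 3 = 13.2 (3 seconds).
P(N ≤ 13) = Σ_{j=0}^{13} e^(−μ) μ^j/j! ≈ 0.5511.

0.5511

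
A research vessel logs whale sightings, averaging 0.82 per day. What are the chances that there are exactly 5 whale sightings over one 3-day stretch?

Over the interval, μ = 0.82 × 3 = 2.46 (a 3-day stretch = 3 days).
P(N = 5) = e^(−μ) μ^5/5! = e^(−2.46) · 2.46^5/120 ≈ 0.0641.

0.0641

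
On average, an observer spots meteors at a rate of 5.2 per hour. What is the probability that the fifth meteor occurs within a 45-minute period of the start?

0.3516

Over the interval, μ = 5.2 × 0.75 = 3.9 (a 45-minute period = 0.75 hours).
The fifth arrival falls in the interval iff at least 5 events occur there: P(S_5 ≤ t) = P(N ≥ 5) = 1 − P(N ≤ 4) ≈ 0.3516.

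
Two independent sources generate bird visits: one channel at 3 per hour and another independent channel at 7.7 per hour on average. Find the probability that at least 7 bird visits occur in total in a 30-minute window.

0.2906

Independent Poisson processes superpose: combined rate λ = 3 + 7.7 = 10.7 per hour.
Over the interval, μ = 10.7 × 0.5 = 5.35 (a 30-minute window = 0.5 hours).
P(N ≥ 7) = 1 − P(N ≤ 6) ≈ 0.2906.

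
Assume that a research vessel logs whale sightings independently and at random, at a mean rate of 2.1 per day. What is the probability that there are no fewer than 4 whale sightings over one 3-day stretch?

Over the interval, μ = 2.1 × 3 = 6.3 (a 3-day stretch = 3 days).
P(N ≥ 4) = 1 − P(N ≤ 3) = 1 − Σ_{j=0}^{3} e^(−μ) μ^j/j! ≈ 0.8736.

0.8736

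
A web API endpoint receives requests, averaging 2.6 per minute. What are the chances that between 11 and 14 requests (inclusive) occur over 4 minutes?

0.3609

Over the interval, μ = 2.6 × 4 = 10.4 (4 minutes).
P(11 ≤ N ≤ 14) = Σ_{j=11}^{14} e^(−10.4) · 10.4^j/j! ≈ 0.3609.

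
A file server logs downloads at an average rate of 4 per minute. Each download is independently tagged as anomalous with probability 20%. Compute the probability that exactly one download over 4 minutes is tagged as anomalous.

Thinning: the downloads that are tagged as anomalous themselves form a Poisson process with rate 0.2 × 4 = 0.8 per minute.
Over the interval, μ = 0.8 × 4 = 3.2 (4 minutes).
P(N = 1) = e^(−3.2) · 3.2^1/1! ≈ 0.1304.

0.1304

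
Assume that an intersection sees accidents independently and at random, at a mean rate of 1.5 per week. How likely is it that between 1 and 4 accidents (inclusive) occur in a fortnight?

Over the interval, μ = 1.5 × 2 = 3 (a fortnight = 2 weeks).
P(1 ≤ N ≤ 4) = Σ_{j=1}^{4} e^(−3) · 3^j/j! ≈ 0.7655.

0.7655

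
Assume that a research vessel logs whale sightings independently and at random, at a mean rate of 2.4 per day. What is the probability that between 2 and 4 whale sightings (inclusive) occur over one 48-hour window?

0.4285

Over the interval, μ = 2.4 × 2 = 4.8 (a 48-hour window = 2 days).
P(2 ≤ N ≤ 4) = Σ_{j=2}^{4} e^(−4.8) · 4.8^j/j! ≈ 0.4285.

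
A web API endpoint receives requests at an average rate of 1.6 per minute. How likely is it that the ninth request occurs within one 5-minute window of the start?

Over the interval, μ = 1.6 × 5 = 8 (a 5-minute window = 5 minutes).
The ninth arrival falls in the interval iff at least 9 events occur there: P(S_9 ≤ t) = P(N ≥ 9) = 1 − P(N ≤ 8) ≈ 0.4075.

0.4075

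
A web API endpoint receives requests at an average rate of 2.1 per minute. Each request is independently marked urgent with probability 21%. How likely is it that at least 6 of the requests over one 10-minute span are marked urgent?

0.2818

Thinning: the requests that are marked urgent themselves form a Poisson process with rate 0.21 × 2.1 = 0.441 per minute.
Over the interval, μ = 0.441 × 10 = 4.41 (a 10-minute span = 10 minutes).
P(N ≥ 6) = 1 − P(N ≤ 5) ≈ 0.2818.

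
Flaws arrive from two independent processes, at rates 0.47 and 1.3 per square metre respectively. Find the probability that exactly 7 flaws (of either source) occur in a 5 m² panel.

Independent Poisson processes superpose: combined rate λ = 0.47 + 1.3 = 1.77 per square metre.
Over the interval, μ = 1.77 × 5 = 8.85 (a 5 m² panel = 5 square metres).
P(N = 7) = e^(−8.85) · 8.85^7/7! ≈ 0.1210.

0.1210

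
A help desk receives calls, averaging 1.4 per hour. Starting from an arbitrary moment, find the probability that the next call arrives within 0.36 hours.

0.3959

Inter-arrival times are exponential with rate λ = 1.4 per hour.
P(T ≤ 0.36) = 1 − e^(−λt) = 1 − e^(−1.4 × 0.36) = 1 − e^(−0.504) ≈ 0.3959.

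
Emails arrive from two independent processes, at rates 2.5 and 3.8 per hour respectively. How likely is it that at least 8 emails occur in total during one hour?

0.2983

Independent Poisson processes superpose: combined rate λ = 2.5 + 3.8 = 6.3 per hour.
So μ = 6.3.
P(N ≥ 8) = 1 − P(N ≤ 7) ≈ 0.2983.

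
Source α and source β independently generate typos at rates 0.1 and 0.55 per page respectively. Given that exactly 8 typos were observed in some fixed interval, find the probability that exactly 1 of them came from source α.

Given the total, each event is independently from source α with probability p = λ_α/(λ_α+λ_β) = 0.1/0.65 ≈ 0.1538.
So K ~ Binomial(8, 0.1/0.65): P(K = 1) = C(8,1) · (0.1/0.65)^1 · (0.55/0.65)^7 ≈ 0.3822.

0.3822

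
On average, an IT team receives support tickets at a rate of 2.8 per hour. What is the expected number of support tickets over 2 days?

E[N] = λt = 2.8 × 48 = 134.4 (2 days = 48 hours).

134.4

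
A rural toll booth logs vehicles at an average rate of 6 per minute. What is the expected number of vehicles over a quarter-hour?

E[N] = λt = 6 × 15 = 90 (a quarter-hour = 15 minutes).

90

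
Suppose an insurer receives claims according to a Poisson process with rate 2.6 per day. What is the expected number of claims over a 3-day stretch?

7.8

E[N] = λt = 2.6 × 3 = 7.8 (a 3-day stretch = 3 days).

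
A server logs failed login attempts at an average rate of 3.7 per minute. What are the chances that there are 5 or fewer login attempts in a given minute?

0.8301

With mean μ = 3.7 per minute,
P(N ≤ 5) = Σ_{j=0}^{5} e^(−μ) μ^j/j! ≈ 0.8301.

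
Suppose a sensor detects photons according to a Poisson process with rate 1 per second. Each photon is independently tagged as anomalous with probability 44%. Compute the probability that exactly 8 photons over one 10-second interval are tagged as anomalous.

Thinning: the photons that are tagged as anomalous themselves form a Poisson process with rate 0.44 × 1 = 0.44 per second.
Over the interval, μ = 0.44 × 10 = 4.4 (a 10-second interval = 10 seconds).
P(N = 8) = e^(−4.4) · 4.4^8/8! ≈ 0.0428.

0.0428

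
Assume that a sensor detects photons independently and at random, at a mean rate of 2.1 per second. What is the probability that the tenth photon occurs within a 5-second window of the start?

0.6029

Over the interval, μ = 2.1 × 5 = 10.5 (a 5-second window = 5 seconds).
The tenth arrival falls in the interval iff at least 10 events occur there: P(S_10 ≤ t) = P(N ≥ 10) = 1 − P(N ≤ 9) ≈ 0.6029.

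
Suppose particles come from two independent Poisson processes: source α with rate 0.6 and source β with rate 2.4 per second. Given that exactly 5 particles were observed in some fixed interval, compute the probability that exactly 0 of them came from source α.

0.3277

Given the total, each event is independently from source α with probability p = λ_α/(λ_α+λ_β) = 0.6/3 = 0.2000.
So K ~ Binomial(5, 0.6/3): P(K = 0) = C(5,0) · (0.6/3)^0 · (2.4/3)^5 ≈ 0.3277.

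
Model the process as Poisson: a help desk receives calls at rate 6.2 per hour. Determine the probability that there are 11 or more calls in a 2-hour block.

Over the interval, μ = 6.2 × 2 = 12.4 (a 2-hour block = 2 hours).
P(N ≥ 11) = 1 − P(N ≤ 10) = 1 − Σ_{j=0}^{10} e^(−μ) μ^j/j! ≈ 0.6933.

0.6933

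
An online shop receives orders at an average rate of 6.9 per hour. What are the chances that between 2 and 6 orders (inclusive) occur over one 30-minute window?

0.7972

Over the interval, μ = 6.9 × 0.5 = 3.45 (a 30-minute window = 0.5 hours).
P(2 ≤ N ≤ 6) = Σ_{j=2}^{6} e^(−3.45) · 3.45^j/j! ≈ 0.7972.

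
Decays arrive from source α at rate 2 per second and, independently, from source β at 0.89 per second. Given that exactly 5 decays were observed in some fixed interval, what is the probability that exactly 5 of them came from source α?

0.1587

Given the total, each event is independently from source α with probability p = λ_α/(λ_α+λ_β) = 2/2.89 ≈ 0.6920.
So K ~ Binomial(5, 2/2.89): P(K = 5) = C(5,5) · (2/2.89)^5 · (0.89/2.89)^0 ≈ 0.1587.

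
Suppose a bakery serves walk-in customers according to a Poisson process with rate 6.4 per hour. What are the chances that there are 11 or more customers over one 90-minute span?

Over the interval, μ = 6.4 × 1.5 = 9.6 (a 90-minute span = 1.5 hours).
P(N ≥ 11) = 1 − P(N ≤ 10) = 1 − Σ_{j=0}^{10} e^(−μ) μ^j/j! ≈ 0.3671.

0.3671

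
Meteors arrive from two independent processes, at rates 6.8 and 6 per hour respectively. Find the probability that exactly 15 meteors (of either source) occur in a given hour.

Independent Poisson processes superpose: combined rate λ = 6.8 + 6 = 12.8 per hour.
So μ = 12.8.
P(N = 15) = e^(−12.8) · 12.8^15/15! ≈ 0.0856.

0.0856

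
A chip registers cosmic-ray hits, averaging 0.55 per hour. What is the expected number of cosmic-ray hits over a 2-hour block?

E[N] = λt = 0.55 × 2 = 1.1 (a 2-hour block = 2 hours).

1.1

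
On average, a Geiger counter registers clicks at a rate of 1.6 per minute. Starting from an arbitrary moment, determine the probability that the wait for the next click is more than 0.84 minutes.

0.2608

The wait for the next event is exponential with rate λ = 1.6 per minute.
P(T > 0.84) = e^(−λt) = e^(−1.6 × 0.84) = e^(−1.344) ≈ 0.2608.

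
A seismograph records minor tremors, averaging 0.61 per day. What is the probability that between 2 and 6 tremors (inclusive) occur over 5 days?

Over the interval, μ = 0.61 × 5 = 3.05 (5 days).
P(2 ≤ N ≤ 6) = Σ_{j=2}^{6} e^(−3.05) · 3.05^j/j! ≈ 0.7721.

0.7721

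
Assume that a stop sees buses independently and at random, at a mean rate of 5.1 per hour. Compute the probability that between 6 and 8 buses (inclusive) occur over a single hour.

0.3268

With mean μ = 5.1 per hour,
P(6 ≤ N ≤ 8) = Σ_{j=6}^{8} e^(−5.1) · 5.1^j/j! ≈ 0.3268.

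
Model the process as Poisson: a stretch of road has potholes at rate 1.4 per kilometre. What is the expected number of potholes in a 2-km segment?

2.8

E[N] = λt = 1.4 × 2 = 2.8 (a 2-km segment = 2 kilometres).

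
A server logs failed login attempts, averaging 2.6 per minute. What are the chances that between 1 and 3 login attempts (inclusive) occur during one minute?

With mean μ = 2.6 per minute,
P(1 ≤ N ≤ 3) = Σ_{j=1}^{3} e^(−2.6) · 2.6^j/j! ≈ 0.6617.

0.6617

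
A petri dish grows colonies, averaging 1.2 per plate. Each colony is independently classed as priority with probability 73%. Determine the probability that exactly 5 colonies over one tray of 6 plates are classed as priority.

Thinning: the colonies that are classed as priority themselves form a Poisson process with rate 0.73 × 1.2 = 0.876 per plate.
Over the interval, μ = 0.876 × 6 = 5.256 (a tray of 6 plates = 6 plates).
P(N = 5) = e^(−5.256) · 5.256^5/5! ≈ 0.1744.

0.1744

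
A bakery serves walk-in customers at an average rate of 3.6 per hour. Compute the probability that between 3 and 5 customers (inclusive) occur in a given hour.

0.5414

With mean μ = 3.6 per hour,
P(3 ≤ N ≤ 5) = Σ_{j=3}^{5} e^(−3.6) · 3.6^j/j! ≈ 0.5414.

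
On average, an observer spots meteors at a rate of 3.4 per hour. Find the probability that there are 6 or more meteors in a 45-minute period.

Over the interval, μ = 3.4 × 0.75 = 2.55 (a 45-minute period = 0.75 hours).
P(N ≥ 6) = 1 − P(N ≤ 5) = 1 − Σ_{j=0}^{5} e^(−μ) μ^j/j! ≈ 0.0454.

0.0454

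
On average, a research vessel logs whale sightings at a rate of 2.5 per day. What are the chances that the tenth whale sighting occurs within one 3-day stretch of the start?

0.2236

Over the interval, μ = 2.5 × 3 = 7.5 (a 3-day stretch = 3 days).
The tenth arrival falls in the interval iff at least 10 events occur there: P(S_10 ≤ t) = P(N ≥ 10) = 1 − P(N ≤ 9) ≈ 0.2236.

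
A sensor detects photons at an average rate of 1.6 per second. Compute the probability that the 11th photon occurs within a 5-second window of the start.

Over the interval, μ = 1.6 × 5 = 8 (a 5-second window = 5 seconds).
The 11th arrival falls in the interval iff at least 11 events occur there: P(S_11 ≤ t) = P(N ≥ 11) = 1 − P(N ≤ 10) ≈ 0.1841.

0.1841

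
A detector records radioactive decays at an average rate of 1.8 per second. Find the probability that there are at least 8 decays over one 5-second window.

Over the interval, μ = 1.8 × 5 = 9 (a 5-second window = 5 seconds).
P(N ≥ 8) = 1 − P(N ≤ 7) = 1 − Σ_{j=0}^{7} e^(−μ) μ^j/j! ≈ 0.6761.

0.6761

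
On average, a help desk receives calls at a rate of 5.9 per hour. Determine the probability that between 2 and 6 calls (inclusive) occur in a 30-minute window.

0.7622

Over the interval, μ = 5.9 × 0.5 = 2.95 (a 30-minute window = 0.5 hours).
P(2 ≤ N ≤ 6) = Σ_{j=2}^{6} e^(−2.95) · 2.95^j/j! ≈ 0.7622.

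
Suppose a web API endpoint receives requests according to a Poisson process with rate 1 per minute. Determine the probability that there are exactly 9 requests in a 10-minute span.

0.1251

Over the interval, μ = 1 × 10 = 10 (a 10-minute span = 10 minutes).
P(N = 9) = e^(−μ) μ^9/9! = e^(−10) · 10^9/362880 ≈ 0.1251.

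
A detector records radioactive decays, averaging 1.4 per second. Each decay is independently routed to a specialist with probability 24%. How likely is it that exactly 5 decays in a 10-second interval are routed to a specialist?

0.1240

Thinning: the decays that are routed to a specialist themselves form a Poisson process with rate 0.24 × 1.4 = 0.336 per second.
Over the interval, μ = 0.336 × 10 = 3.36 (a 10-second interval = 10 seconds).
P(N = 5) = e^(−3.36) · 3.36^5/5! ≈ 0.1240.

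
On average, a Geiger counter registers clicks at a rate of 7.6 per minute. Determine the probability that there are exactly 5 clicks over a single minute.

With mean μ = 7.6 per minute,
P(N = 5) = e^(−μ) μ^5/5! = e^(−7.6) · 7.6^5/120 ≈ 0.1057.

0.1057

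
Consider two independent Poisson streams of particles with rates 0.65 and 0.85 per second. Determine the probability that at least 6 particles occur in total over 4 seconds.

Independent Poisson processes superpose: combined rate λ = 0.65 + 0.85 = 1.5 per second.
Over the interval, μ = 1.5 × 4 = 6 (4 seconds).
P(N ≥ 6) = 1 − P(N ≤ 5) ≈ 0.5543.

0.5543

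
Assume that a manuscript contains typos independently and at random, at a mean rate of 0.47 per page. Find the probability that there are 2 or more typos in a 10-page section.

0.9482

Over the interval, μ = 0.47 × 10 = 4.7 (a 10-page section = 10 pages).
P(N ≥ 2) = 1 − P(N ≤ 1) = 1 − Σ_{j=0}^{1} e^(−μ) μ^j/j! ≈ 0.9482.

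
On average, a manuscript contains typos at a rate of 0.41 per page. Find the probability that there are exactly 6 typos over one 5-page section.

Over the interval, μ = 0.41 × 5 = 2.05 (a 5-page section = 5 pages).
P(N = 6) = e^(−μ) μ^6/6! = e^(−2.05) · 2.05^6/720 ≈ 0.0133.

0.0133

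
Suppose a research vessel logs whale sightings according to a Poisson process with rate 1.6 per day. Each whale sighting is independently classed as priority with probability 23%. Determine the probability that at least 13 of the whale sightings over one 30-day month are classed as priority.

Thinning: the whale sightings that are classed as priority themselves form a Poisson process with rate 0.23 × 1.6 = 0.368 per day.
Over the interval, μ = 0.368 × 30 = 11.04 (a 30-day month = 30 days).
P(N ≥ 13) = 1 − P(N ≤ 12) ≈ 0.3157.

0.3157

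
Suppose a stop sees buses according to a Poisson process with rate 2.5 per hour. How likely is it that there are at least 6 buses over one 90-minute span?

0.1771

Over the interval, μ = 2.5 × 1.5 = 3.75 (a 90-minute span = 1.5 hours).
P(N ≥ 6) = 1 − P(N ≤ 5) = 1 − Σ_{j=0}^{5} e^(−μ) μ^j/j! ≈ 0.1771.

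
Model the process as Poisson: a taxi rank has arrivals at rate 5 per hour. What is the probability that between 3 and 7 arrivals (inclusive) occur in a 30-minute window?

Over the interval, μ = 5 × 0.5 = 2.5 (a 30-minute window = 0.5 hours).
P(3 ≤ N ≤ 7) = Σ_{j=3}^{7} e^(−2.5) · 2.5^j/j! ≈ 0.4519.

0.4519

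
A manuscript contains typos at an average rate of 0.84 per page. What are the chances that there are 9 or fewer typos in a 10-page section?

Over the interval, μ = 0.84 × 10 = 8.4 (a 10-page section = 10 pages).
P(N ≤ 9) = Σ_{j=0}^{9} e^(−μ) μ^j/j! ≈ 0.6659.

0.6659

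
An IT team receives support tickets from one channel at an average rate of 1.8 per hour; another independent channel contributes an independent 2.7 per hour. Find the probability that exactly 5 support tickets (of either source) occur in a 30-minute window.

Independent Poisson processes superpose: combined rate λ = 1.8 + 2.7 = 4.5 per hour.
Over the interval, μ = 4.5 × 0.5 = 2.25 (a 30-minute window = 0.5 hours).
P(N = 5) = e^(−2.25) · 2.25^5/5! ≈ 0.0506.

0.0506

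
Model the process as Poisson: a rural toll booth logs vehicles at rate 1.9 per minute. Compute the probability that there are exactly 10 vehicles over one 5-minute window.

Over the interval, μ = 1.9 × 5 = 9.5 (a 5-minute window = 5 minutes).
P(N = 10) = e^(−μ) μ^10/10! = e^(−9.5) · 9.5^10/3628800 ≈ 0.1235.

0.1235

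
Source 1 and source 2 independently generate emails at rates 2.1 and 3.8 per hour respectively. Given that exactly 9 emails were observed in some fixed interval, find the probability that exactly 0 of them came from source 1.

Given the total, each event is independently from source 1 with probability p = λ_1/(λ_1+λ_2) = 2.1/5.9 ≈ 0.3559.
So K ~ Binomial(9, 2.1/5.9): P(K = 0) = C(9,0) · (2.1/5.9)^0 · (3.8/5.9)^9 ≈ 0.0191.

0.0191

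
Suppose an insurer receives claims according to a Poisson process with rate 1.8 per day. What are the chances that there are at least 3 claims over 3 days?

0.9052

Over the interval, μ = 1.8 × 3 = 5.4 (3 days).
P(N ≥ 3) = 1 − P(N ≤ 2) = 1 − Σ_{j=0}^{2} e^(−μ) μ^j/j! ≈ 0.9052.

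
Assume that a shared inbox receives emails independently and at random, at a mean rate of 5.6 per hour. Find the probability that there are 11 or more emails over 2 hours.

Over the interval, μ = 5.6 × 2 = 11.2 (2 hours).
P(N ≥ 11) = 1 − P(N ≤ 10) = 1 − Σ_{j=0}^{10} e^(−μ) μ^j/j! ≈ 0.5638.

0.5638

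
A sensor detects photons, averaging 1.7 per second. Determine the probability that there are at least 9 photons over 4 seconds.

Over the interval, μ = 1.7 × 4 = 6.8 (4 seconds).
P(N ≥ 9) = 1 − P(N ≤ 8) = 1 − Σ_{j=0}^{8} e^(−μ) μ^j/j! ≈ 0.2452.

0.2452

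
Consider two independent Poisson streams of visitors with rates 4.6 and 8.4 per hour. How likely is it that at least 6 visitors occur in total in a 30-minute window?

0.6310

Independent Poisson processes superpose: combined rate λ = 4.6 + 8.4 = 13 per hour.
Over the interval, μ = 13 × 0.5 = 6.5 (a 30-minute window = 0.5 hours).
P(N ≥ 6) = 1 − P(N ≤ 5) ≈ 0.6310.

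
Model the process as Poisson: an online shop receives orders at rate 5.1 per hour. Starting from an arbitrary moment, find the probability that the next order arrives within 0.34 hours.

0.8234

Inter-arrival times are exponential with rate λ = 5.1 per hour.
P(T ≤ 0.34) = 1 − e^(−λt) = 1 − e^(−5.1 × 0.34) = 1 − e^(−1.734) ≈ 0.8234.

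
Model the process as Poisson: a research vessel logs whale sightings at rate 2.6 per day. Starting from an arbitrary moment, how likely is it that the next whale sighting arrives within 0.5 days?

0.7275

Inter-arrival times are exponential with rate λ = 2.6 per day.
P(T ≤ 0.5) = 1 − e^(−λt) = 1 − e^(−2.6 × 0.5) = 1 − e^(−1.3) ≈ 0.7275.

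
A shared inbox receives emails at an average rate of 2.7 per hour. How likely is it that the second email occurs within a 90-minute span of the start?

Over the interval, μ = 2.7 × 1.5 = 4.05 (a 90-minute span = 1.5 hours).
The second arrival falls in the interval iff at least 2 events occur there: P(S_2 ≤ t) = P(N ≥ 2) = 1 − P(N ≤ 1) ≈ 0.9120.

0.9120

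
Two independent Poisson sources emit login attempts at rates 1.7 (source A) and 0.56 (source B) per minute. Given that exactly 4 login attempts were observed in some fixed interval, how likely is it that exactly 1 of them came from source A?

Given the total, each event is independently from source A with probability p = λ_A/(λ_A+λ_B) = 1.7/2.26 ≈ 0.7522.
So K ~ Binomial(4, 1.7/2.26): P(K = 1) = C(4,1) · (1.7/2.26)^1 · (0.56/2.26)^3 ≈ 0.0458.

0.0458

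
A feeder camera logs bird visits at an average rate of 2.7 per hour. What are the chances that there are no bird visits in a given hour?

With mean μ = 2.7 per hour,
P(N = 0) = e^(−μ) μ^0/0! = e^(−2.7) · 2.7^0/1 ≈ 0.0672.

0.0672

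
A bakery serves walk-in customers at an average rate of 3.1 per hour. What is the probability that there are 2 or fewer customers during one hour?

With mean μ = 3.1 per hour,
P(N ≤ 2) = Σ_{j=0}^{2} e^(−μ) μ^j/j! ≈ 0.4012.

0.4012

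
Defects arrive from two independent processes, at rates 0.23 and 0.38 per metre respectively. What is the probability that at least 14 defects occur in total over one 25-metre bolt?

Independent Poisson processes superpose: combined rate λ = 0.23 + 0.38 = 0.61 per metre.
Over the interval, μ = 0.61 × 25 = 15.25 (a 25-metre bolt = 25 metres).
P(N ≥ 14) = 1 − P(N ≤ 13) ≈ 0.6603.

0.6603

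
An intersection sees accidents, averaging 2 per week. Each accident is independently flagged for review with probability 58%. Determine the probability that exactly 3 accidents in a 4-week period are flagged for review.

Thinning: the accidents that are flagged for review themselves form a Poisson process with rate 0.58 × 2 = 1.16 per week.
Over the interval, μ = 1.16 × 4 = 4.64 (a 4-week period = 4 weeks).
P(N = 3) = e^(−4.64) · 4.64^3/3! ≈ 0.1608.

0.1608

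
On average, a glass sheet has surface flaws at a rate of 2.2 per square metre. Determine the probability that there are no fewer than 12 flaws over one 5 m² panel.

0.4207

Over the interval, μ = 2.2 × 5 = 11 (a 5 m² panel = 5 square metres).
P(N ≥ 12) = 1 − P(N ≤ 11) = 1 − Σ_{j=0}^{11} e^(−μ) μ^j/j! ≈ 0.4207.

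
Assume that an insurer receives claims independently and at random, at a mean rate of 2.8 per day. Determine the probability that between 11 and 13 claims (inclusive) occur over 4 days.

0.3262

Over the interval, μ = 2.8 × 4 = 11.2 (4 days).
P(11 ≤ N ≤ 13) = Σ_{j=11}^{13} e^(−11.2) · 11.2^j/j! ≈ 0.3262.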